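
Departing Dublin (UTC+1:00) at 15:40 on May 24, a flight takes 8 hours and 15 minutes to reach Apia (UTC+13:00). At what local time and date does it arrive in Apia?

11:55 on May 25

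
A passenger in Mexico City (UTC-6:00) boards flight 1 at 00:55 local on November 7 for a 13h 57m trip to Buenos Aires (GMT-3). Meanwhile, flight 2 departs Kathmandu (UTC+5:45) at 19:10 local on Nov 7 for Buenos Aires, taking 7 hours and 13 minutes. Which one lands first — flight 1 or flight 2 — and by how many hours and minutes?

Flight 1 in UTC: 00:55 + 6:00 = 06:55 on Nov 7.
+13 hours and 57 minutes → arrive 20:52 UTC on Nov 7.
Flight 2 in UTC: 19:10 − 5:45 = 13:25 on Nov 7.
+7 hours and 13 minutes → arrive 20:38 UTC on Nov 7.
Flight 2 lands earlier by 14 minutes.

the second, by 14 minutes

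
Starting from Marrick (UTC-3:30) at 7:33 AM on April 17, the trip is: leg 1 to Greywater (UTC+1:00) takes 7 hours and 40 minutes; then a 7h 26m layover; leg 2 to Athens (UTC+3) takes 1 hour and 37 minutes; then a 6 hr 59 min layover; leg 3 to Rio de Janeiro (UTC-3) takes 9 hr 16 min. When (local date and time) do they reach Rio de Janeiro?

5:01 PM on Apr 18

Convert departure to UTC: 7:33 AM + 3:30 = 11:03 AM UTC on Apr 17.
Add 7 hours and 40 minutes leg 1 → 6:43 PM UTC.
Add 7 hours and 26 minutes layover in Greywater → 2:09 AM UTC (Apr 18).
Add 1 hour 37 minutes leg 2 → 3:46 AM UTC.
Add 6 hours and 59 minutes layover in Athens → 10:45 AM UTC.
Add 9 hours 16 minutes leg 3 → 8:01 PM UTC.
Rio de Janeiro is UTC−3:00, so local arrival = 8:01 PM − 3:00 = 5:01 PM on Apr 18.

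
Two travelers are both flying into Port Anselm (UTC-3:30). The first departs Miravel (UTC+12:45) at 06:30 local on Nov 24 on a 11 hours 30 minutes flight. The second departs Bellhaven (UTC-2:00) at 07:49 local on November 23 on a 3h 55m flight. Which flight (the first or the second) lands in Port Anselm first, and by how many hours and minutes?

Flight 1 in UTC: 06:30 − 12:45 = 17:45 on Nov 23.
+11 hours and 30 minutes → arrive 05:15 UTC on Nov 24.
Flight 2 in UTC: 07:49 + 2:00 = 09:49 on Nov 23.
+3 hours and 55 minutes → arrive 13:44 UTC on Nov 23.
Flight 2 lands earlier by 15 hours 31 minutes.

the second, by 15 hours 31 minutes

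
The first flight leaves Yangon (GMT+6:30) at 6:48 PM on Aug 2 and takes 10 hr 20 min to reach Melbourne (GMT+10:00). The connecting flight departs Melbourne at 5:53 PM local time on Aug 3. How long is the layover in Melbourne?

Convert departure to UTC: 6:48 PM − 6:30 = 12:18 PM UTC on Aug 2.
Add 10 hours 20 minutes flight time → 10:38 PM UTC.
Melbourne is UTC+10:00, so local arrival = 10:38 PM + 10:00 = 8:38 AM on Aug 3.
Layover = 5:53 PM − 8:38 AM = 9 hours 15 minutes.

9 hours 15 minutes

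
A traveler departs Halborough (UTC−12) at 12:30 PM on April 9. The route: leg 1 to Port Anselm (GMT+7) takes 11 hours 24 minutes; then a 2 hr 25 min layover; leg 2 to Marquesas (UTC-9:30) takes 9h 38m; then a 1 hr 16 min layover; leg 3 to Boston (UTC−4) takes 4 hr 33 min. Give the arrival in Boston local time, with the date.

Convert departure to UTC: 12:30 PM + 12:00 = 12:30 AM UTC on Apr 10.
Add 11 hours and 24 minutes leg 1 → 11:54 AM UTC.
Add 2 hours 25 minutes layover in Port Anselm → 2:19 PM UTC.
Add 9 hours and 38 minutes leg 2 → 11:57 PM UTC.
Add 1 hour 16 minutes layover in Marquesas → 1:13 AM UTC (Apr 11).
Add 4 hours 33 minutes leg 3 → 5:46 AM UTC.
Boston is UTC−4:00, so local arrival = 5:46 AM − 4:00 = 1:46 AM on Apr 11.

1:46 AM on April 11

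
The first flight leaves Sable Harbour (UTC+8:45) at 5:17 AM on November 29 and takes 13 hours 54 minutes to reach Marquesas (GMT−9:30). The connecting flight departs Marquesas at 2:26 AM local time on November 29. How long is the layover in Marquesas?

1 hour 30 minutes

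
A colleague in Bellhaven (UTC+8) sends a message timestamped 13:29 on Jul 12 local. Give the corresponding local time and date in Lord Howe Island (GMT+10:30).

15:59 on Jul 12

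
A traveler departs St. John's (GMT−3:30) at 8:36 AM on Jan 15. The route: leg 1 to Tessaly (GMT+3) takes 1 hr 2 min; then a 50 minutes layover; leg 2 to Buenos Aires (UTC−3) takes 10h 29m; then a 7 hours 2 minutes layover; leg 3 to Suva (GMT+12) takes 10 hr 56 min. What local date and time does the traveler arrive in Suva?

6:25 AM on Jan 17

Convert departure to UTC: 8:36 AM + 3:30 = 12:06 PM UTC on Jan 15.
Add 1 hour and 2 minutes leg 1 → 1:08 PM UTC.
Add 50 minutes layover in Tessaly → 1:58 PM UTC.
Add 10 hours and 29 minutes leg 2 → 12:27 AM UTC (Jan 16).
Add 7 hours 2 minutes layover in Buenos Aires → 7:29 AM UTC.
Add 10 hours and 56 minutes leg 3 → 6:25 PM UTC.
Suva is UTC+12:00, so local arrival = 6:25 PM + 12:00 = 6:25 AM on Jan 17.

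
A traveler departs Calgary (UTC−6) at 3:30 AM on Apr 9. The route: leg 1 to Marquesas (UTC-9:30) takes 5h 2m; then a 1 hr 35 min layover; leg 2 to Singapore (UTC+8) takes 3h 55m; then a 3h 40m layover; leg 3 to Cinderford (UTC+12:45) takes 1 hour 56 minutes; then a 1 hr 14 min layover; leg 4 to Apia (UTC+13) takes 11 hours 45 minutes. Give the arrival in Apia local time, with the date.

3:37 AM on Apr 11

Convert departure to UTC: 3:30 AM + 6:00 = 9:30 AM UTC on Apr 9.
Add 5 hours and 2 minutes leg 1 → 2:32 PM UTC.
Add 1 hour and 35 minutes layover in Marquesas → 4:07 PM UTC.
Add 3 hours 55 minutes leg 2 → 8:02 PM UTC.
Add 3 hours 40 minutes layover in Singapore → 11:42 PM UTC.
Add 1 hour and 56 minutes leg 3 → 1:38 AM UTC (Apr 10).
Add 1 hour and 14 minutes layover in Cinderford → 2:52 AM UTC.
Add 11 hours and 45 minutes leg 4 → 2:37 PM UTC.
Apia is UTC+13:00, so local arrival = 2:37 PM + 13:00 = 3:37 AM on Apr 11.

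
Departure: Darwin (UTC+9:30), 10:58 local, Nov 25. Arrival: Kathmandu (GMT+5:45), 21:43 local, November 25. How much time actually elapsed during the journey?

Departure in UTC: 10:58 − 9:30 = 01:28 on Nov 25.
Arrival in UTC: 21:43 − 5:45 = 15:58 on Nov 25.
Elapsed = 15:58 − 01:28 = 14 hours 30 minutes.

14 hours 30 minutes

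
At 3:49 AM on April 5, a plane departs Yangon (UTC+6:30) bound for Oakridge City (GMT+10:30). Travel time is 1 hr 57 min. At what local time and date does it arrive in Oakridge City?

Oakridge City is 4:00 ahead of Yangon.
After 1 hour and 57 minutes it is 5:46 AM in Yangon.
Shift by the zone difference: 5:46 AM + 4:00 = 9:46 AM on Apr 5 in Oakridge City.

9:46 AM on April 5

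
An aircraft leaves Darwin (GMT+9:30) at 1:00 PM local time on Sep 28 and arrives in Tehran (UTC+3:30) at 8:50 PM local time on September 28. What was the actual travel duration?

13 hours 50 minutes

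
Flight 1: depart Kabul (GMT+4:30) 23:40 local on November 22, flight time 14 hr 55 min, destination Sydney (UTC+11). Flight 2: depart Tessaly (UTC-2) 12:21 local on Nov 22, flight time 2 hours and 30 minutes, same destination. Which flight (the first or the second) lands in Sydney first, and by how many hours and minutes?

Flight 1 in UTC: 23:40 − 4:30 = 19:10 on Nov 22.
+14 hours and 55 minutes → arrive 10:05 UTC on Nov 23.
Flight 2 in UTC: 12:21 + 2:00 = 14:21 on Nov 22.
+2 hours 30 minutes → arrive 16:51 UTC on Nov 22.
Flight 2 lands earlier by 17 hours 14 minutes.

the second, by 17 hours 14 minutes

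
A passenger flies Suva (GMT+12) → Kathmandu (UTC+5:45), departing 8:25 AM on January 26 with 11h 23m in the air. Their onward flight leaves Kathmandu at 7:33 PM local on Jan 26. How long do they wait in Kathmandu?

Convert departure to UTC: 8:25 AM − 12:00 = 8:25 PM UTC on Jan 25.
Add 11 hours and 23 minutes flight time → 7:48 AM UTC (Jan 26).
Kathmandu is UTC+5:45, so local arrival = 7:48 AM + 5:45 = 1:33 PM on Jan 26.
Layover = 7:33 PM − 1:33 PM = 6 hours.

6 hours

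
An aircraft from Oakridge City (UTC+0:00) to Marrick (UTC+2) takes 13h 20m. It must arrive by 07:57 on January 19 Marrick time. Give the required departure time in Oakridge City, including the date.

16:37 on January 18

Target arrival in UTC: 07:57 − 2:00 = 05:57 on Jan 19.
Subtract 13 hours and 20 minutes → departure 16:37 UTC on Jan 18.
Oakridge City is UTC+0, so departure is 16:37 on Jan 18.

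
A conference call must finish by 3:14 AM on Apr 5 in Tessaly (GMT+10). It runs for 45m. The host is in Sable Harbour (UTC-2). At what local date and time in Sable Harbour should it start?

2:29 PM on April 4

Target end time in UTC: 3:14 AM − 10:00 = 5:14 PM on Apr 4.
Subtract 45 minutes → start 4:29 PM UTC on Apr 4.
Sable Harbour is UTC−2:00: 4:29 PM − 2:00 = 2:29 PM on Apr 4.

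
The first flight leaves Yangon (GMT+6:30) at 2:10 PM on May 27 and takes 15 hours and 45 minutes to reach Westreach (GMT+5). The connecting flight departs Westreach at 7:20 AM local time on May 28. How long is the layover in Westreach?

2 hours 55 minutes

Convert departure to UTC: 2:10 PM − 6:30 = 7:40 AM UTC on May 27.
Add 15 hours and 45 minutes flight time → 11:25 PM UTC.
Westreach is UTC+5:00, so local arrival = 11:25 PM + 5:00 = 4:25 AM on May 28.
Layover = 7:20 AM − 4:25 AM = 2 hours 55 minutes.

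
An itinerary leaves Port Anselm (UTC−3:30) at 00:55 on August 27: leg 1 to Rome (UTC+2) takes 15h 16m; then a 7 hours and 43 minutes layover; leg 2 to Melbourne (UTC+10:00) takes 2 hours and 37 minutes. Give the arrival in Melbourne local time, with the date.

Convert departure to UTC: 00:55 + 3:30 = 04:25 UTC on Aug 27.
Add 15 hours and 16 minutes leg 1 → 19:41 UTC.
Add 7 hours 43 minutes layover in Rome → 03:24 UTC (Aug 28).
Add 2 hours and 37 minutes leg 2 → 06:01 UTC.
Melbourne is UTC+10:00, so local arrival = 06:01 + 10:00 = 16:01 on Aug 28.

16:01 on August 28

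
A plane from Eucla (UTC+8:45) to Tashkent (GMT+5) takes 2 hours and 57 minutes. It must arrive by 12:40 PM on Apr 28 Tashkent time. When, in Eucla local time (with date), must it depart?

1:28 PM on April 28

Target arrival in UTC: 12:40 PM − 5:00 = 7:40 AM on Apr 28.
Subtract 2 hours 57 minutes → departure 4:43 AM UTC on Apr 28.
Eucla is UTC+8:45: 4:43 AM + 8:45 = 1:28 PM on Apr 28.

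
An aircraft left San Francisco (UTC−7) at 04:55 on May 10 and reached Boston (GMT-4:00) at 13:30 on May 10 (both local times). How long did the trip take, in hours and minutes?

Departure in UTC: 04:55 + 7:00 = 11:55 on May 10.
Arrival in UTC: 13:30 + 4:00 = 17:30 on May 10.
Elapsed = 17:30 − 11:55 = 5 hours 35 minutes.

5 hours 35 minutes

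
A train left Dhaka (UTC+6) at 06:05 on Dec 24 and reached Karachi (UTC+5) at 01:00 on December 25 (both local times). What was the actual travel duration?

Departure in UTC: 06:05 − 6:00 = 00:05 on Dec 24.
Arrival in UTC: 01:00 − 5:00 = 20:00 on Dec 24.
Elapsed = 20:00 − 00:05 = 19 hours 55 minutes.

19 hours 55 minutes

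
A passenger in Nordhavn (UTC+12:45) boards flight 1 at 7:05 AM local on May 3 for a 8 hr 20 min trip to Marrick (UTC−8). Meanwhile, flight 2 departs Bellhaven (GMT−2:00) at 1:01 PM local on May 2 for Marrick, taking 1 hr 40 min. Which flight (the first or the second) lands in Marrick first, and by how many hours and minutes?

Flight 1 in UTC: 7:05 AM − 12:45 = 6:20 PM on May 2.
+8 hours and 20 minutes → arrive 2:40 AM UTC on May 3.
Flight 2 in UTC: 1:01 PM + 2:00 = 3:01 PM on May 2.
+1 hour and 40 minutes → arrive 4:41 PM UTC on May 2.
Flight 2 lands earlier by 9 hours 59 minutes.

the second, by 9 hours 59 minutes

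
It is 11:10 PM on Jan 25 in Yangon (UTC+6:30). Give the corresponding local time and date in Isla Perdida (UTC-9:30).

Isla Perdida is 16:00 behind Yangon.
Shift by the zone difference: 11:10 PM − 16:00 = 7:10 AM on Jan 25 in Isla Perdida.

7:10 AM on Jan 25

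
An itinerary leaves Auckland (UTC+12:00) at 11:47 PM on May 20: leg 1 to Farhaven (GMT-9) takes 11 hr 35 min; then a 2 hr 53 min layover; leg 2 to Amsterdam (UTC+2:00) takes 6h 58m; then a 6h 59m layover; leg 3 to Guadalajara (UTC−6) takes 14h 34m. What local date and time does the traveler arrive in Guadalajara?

12:46 AM on May 22

Convert departure to UTC: 11:47 PM − 12:00 = 11:47 AM UTC on May 20.
Add 11 hours and 35 minutes leg 1 → 11:22 PM UTC.
Add 2 hours 53 minutes layover in Farhaven → 2:15 AM UTC (May 21).
Add 6 hours 58 minutes leg 2 → 9:13 AM UTC.
Add 6 hours 59 minutes layover in Amsterdam → 4:12 PM UTC.
Add 14 hours 34 minutes leg 3 → 6:46 AM UTC (May 22).
Guadalajara is UTC−6:00, so local arrival = 6:46 AM − 6:00 = 12:46 AM on May 22.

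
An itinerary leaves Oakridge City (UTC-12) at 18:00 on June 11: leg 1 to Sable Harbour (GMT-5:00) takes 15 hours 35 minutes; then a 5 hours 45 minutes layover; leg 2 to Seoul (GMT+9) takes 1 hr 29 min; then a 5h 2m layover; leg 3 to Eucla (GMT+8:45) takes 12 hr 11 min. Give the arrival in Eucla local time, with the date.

06:47 on Jun 14

Convert departure to UTC: 18:00 + 12:00 = 06:00 UTC on Jun 12.
Add 15 hours 35 minutes leg 1 → 21:35 UTC.
Add 5 hours and 45 minutes layover in Sable Harbour → 03:20 UTC (Jun 13).
Add 1 hour and 29 minutes leg 2 → 04:49 UTC.
Add 5 hours 2 minutes layover in Seoul → 09:51 UTC.
Add 12 hours and 11 minutes leg 3 → 22:02 UTC.
Eucla is UTC+8:45, so local arrival = 22:02 + 8:45 = 06:47 on Jun 14.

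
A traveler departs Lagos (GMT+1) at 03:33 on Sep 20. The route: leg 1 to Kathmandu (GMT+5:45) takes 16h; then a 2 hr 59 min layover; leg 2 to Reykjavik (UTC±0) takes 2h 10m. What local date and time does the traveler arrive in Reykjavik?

Convert departure to UTC: 03:33 − 1:00 = 02:33 UTC on Sep 20.
Add 16 hours leg 1 → 18:33 UTC.
Add 2 hours and 59 minutes layover in Kathmandu → 21:32 UTC.
Add 2 hours and 10 minutes leg 2 → 23:42 UTC.
Reykjavik is UTC+0, so local arrival is the same: 23:42 on Sep 20.

23:42 on September 20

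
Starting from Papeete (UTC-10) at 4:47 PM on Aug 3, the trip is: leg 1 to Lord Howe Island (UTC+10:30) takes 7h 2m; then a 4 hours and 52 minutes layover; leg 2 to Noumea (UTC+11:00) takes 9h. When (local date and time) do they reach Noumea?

Convert departure to UTC: 4:47 PM + 10:00 = 2:47 AM UTC on Aug 4.
Add 7 hours and 2 minutes leg 1 → 9:49 AM UTC.
Add 4 hours and 52 minutes layover in Lord Howe Island → 2:41 PM UTC.
Add 9 hours leg 2 → 11:41 PM UTC.
Noumea is UTC+11:00, so local arrival = 11:41 PM + 11:00 = 10:41 AM on Aug 5.

10:41 AM on August 5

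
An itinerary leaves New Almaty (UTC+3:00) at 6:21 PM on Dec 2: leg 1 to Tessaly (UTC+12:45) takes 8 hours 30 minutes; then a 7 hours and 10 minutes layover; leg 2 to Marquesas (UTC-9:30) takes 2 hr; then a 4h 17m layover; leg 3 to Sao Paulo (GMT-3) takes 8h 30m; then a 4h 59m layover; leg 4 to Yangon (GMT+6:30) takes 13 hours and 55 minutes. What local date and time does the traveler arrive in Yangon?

11:12 PM on December 4

Convert departure to UTC: 6:21 PM − 3:00 = 3:21 PM UTC on Dec 2.
Add 8 hours and 30 minutes leg 1 → 11:51 PM UTC.
Add 7 hours 10 minutes layover in Tessaly → 7:01 AM UTC (Dec 3).
Add 2 hours leg 2 → 9:01 AM UTC.
Add 4 hours 17 minutes layover in Marquesas → 1:18 PM UTC.
Add 8 hours 30 minutes leg 3 → 9:48 PM UTC.
Add 4 hours and 59 minutes layover in Sao Paulo → 2:47 AM UTC (Dec 4).
Add 13 hours and 55 minutes leg 4 → 4:42 PM UTC.
Yangon is UTC+6:30, so local arrival = 4:42 PM + 6:30 = 11:12 PM on Dec 4.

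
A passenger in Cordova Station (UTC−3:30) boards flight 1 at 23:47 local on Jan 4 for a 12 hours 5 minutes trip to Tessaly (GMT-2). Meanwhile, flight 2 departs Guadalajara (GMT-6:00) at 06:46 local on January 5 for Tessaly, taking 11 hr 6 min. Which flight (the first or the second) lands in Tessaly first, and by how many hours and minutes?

Flight 1 in UTC: 23:47 + 3:30 = 03:17 on Jan 5.
+12 hours and 5 minutes → arrive 15:22 UTC on Jan 5.
Flight 2 in UTC: 06:46 + 6:00 = 12:46 on Jan 5.
+11 hours and 6 minutes → arrive 23:52 UTC on Jan 5.
Flight 1 lands earlier by 8 hours 30 minutes.

the first, by 8 hours 30 minutes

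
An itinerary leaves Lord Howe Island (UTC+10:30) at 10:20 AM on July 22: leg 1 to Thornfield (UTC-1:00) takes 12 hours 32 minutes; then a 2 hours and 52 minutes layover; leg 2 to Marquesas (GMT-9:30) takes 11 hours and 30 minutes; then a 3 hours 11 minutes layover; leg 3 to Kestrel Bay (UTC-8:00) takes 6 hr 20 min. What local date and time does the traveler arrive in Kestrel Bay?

Convert departure to UTC: 10:20 AM − 10:30 = 11:50 PM UTC on Jul 21.
Add 12 hours and 32 minutes leg 1 → 12:22 PM UTC (Jul 22).
Add 2 hours and 52 minutes layover in Thornfield → 3:14 PM UTC.
Add 11 hours and 30 minutes leg 2 → 2:44 AM UTC (Jul 23).
Add 3 hours and 11 minutes layover in Marquesas → 5:55 AM UTC.
Add 6 hours 20 minutes leg 3 → 12:15 PM UTC.
Kestrel Bay is UTC−8:00, so local arrival = 12:15 PM − 8:00 = 4:15 AM on Jul 23.

4:15 AM on July 23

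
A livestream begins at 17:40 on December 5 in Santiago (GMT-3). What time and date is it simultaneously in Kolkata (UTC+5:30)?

Kolkata is 8:30 ahead of Santiago.
Shift by the zone difference: 17:40 + 8:30 = 02:10 on Dec 6 in Kolkata.

02:10 on Dec 6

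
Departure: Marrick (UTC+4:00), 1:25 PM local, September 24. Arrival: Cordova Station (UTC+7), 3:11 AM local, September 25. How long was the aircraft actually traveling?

10 hours 46 minutes

Cordova Station is 3:00 ahead of Marrick.
Clock-face elapsed time (ignoring zones) is 13 hours 46 minutes.
Actual elapsed = 13 hours 46 minutes − 3:00 = 10 hours 46 minutes.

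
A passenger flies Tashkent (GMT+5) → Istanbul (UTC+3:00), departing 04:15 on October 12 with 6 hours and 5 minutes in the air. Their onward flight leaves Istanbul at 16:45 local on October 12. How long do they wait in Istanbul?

8 hours 25 minutes

Convert departure to UTC: 04:15 − 5:00 = 23:15 UTC on Oct 11.
Add 6 hours and 5 minutes flight time → 05:20 UTC (Oct 12).
Istanbul is UTC+3:00, so local arrival = 05:20 + 3:00 = 08:20 on Oct 12.
Layover = 16:45 − 08:20 = 8 hours 25 minutes.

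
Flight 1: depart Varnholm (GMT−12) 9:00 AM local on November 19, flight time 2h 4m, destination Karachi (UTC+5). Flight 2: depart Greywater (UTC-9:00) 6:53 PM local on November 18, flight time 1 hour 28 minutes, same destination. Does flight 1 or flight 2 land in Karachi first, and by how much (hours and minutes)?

Flight 1 in UTC: 9:00 AM + 12:00 = 9:00 PM on Nov 19.
+2 hours and 4 minutes → arrive 11:04 PM UTC on Nov 19.
Flight 2 in UTC: 6:53 PM + 9:00 = 3:53 AM on Nov 19.
+1 hour and 28 minutes → arrive 5:21 AM UTC on Nov 19.
Flight 2 lands earlier by 17 hours 43 minutes.

the second, by 17 hours 43 minutes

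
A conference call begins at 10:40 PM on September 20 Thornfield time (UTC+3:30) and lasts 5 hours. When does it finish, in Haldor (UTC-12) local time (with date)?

12:10 PM on September 20

Convert start to UTC: 10:40 PM − 3:30 = 7:10 PM UTC on Sep 20.
Add 5 hours duration → 12:10 AM UTC (Sep 21).
Haldor is UTC−12:00, so local end time = 12:10 AM − 12:00 = 12:10 PM on Sep 20.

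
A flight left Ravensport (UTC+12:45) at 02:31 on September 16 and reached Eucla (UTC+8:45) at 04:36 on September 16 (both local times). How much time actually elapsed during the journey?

Eucla is 4:00 behind Ravensport.
Clock-face elapsed time (ignoring zones) is 2 hours 5 minutes.
Actual elapsed = 2 hours 5 minutes + 4:00 = 6 hours 5 minutes.

6 hours 5 minutes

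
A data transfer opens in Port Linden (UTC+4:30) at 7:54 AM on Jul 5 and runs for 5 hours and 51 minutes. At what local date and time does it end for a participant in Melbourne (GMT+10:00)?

Melbourne is 5:30 ahead of Port Linden.
After 5 hours 51 minutes it is 1:45 PM in Port Linden.
Shift by the zone difference: 1:45 PM + 5:30 = 7:15 PM on Jul 5 in Melbourne.

7:15 PM on July 5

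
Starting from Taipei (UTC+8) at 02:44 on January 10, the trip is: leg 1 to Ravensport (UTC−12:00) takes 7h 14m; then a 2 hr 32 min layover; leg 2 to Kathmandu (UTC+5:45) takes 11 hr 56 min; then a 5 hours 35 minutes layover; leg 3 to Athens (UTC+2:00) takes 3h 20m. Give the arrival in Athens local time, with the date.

Convert departure to UTC: 02:44 − 8:00 = 18:44 UTC on Jan 9.
Add 7 hours and 14 minutes leg 1 → 01:58 UTC (Jan 10).
Add 2 hours and 32 minutes layover in Ravensport → 04:30 UTC.
Add 11 hours 56 minutes leg 2 → 16:26 UTC.
Add 5 hours and 35 minutes layover in Kathmandu → 22:01 UTC.
Add 3 hours and 20 minutes leg 3 → 01:21 UTC (Jan 11).
Athens is UTC+2:00, so local arrival = 01:21 + 2:00 = 03:21 on Jan 11.

03:21 on January 11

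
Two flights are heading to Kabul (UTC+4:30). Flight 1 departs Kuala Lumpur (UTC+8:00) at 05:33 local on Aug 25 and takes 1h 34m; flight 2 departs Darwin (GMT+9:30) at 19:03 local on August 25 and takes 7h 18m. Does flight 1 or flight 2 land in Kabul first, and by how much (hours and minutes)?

the first, by 17 hours 44 minutes

Flight 1 in UTC: 05:33 − 8:00 = 21:33 on Aug 24.
+1 hour and 34 minutes → arrive 23:07 UTC on Aug 24.
Flight 2 in UTC: 19:03 − 9:30 = 09:33 on Aug 25.
+7 hours 18 minutes → arrive 16:51 UTC on Aug 25.
Flight 1 lands earlier by 17 hours 44 minutes.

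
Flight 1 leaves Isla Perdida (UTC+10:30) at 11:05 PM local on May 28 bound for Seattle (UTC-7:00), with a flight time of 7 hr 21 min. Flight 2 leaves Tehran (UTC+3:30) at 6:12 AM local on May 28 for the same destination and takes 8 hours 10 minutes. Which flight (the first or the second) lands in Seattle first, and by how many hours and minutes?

the second, by 9 hours 4 minutes

Flight 1 in UTC: 11:05 PM − 10:30 = 12:35 PM on May 28.
+7 hours 21 minutes → arrive 7:56 PM UTC on May 28.
Flight 2 in UTC: 6:12 AM − 3:30 = 2:42 AM on May 28.
+8 hours and 10 minutes → arrive 10:52 AM UTC on May 28.
Flight 2 lands earlier by 9 hours 4 minutes.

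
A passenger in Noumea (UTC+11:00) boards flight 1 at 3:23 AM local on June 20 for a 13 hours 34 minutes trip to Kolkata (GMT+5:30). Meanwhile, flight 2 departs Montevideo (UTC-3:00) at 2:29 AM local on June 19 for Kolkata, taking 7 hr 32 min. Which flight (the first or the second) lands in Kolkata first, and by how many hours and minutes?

Flight 1 in UTC: 3:23 AM − 11:00 = 4:23 PM on Jun 19.
+13 hours 34 minutes → arrive 5:57 AM UTC on Jun 20.
Flight 2 in UTC: 2:29 AM + 3:00 = 5:29 AM on Jun 19.
+7 hours and 32 minutes → arrive 1:01 PM UTC on Jun 19.
Flight 2 lands earlier by 16 hours 56 minutes.

the second, by 16 hours 56 minutes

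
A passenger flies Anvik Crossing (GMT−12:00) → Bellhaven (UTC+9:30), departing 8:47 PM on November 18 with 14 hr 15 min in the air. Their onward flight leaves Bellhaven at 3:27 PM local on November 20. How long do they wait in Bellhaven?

Convert departure to UTC: 8:47 PM + 12:00 = 8:47 AM UTC on Nov 19.
Add 14 hours and 15 minutes flight time → 11:02 PM UTC.
Bellhaven is UTC+9:30, so local arrival = 11:02 PM + 9:30 = 8:32 AM on Nov 20.
Layover = 3:27 PM − 8:32 AM = 6 hours 55 minutes.

6 hours 55 minutes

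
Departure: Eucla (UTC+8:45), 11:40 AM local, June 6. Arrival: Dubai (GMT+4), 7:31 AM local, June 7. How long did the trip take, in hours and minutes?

Departure in UTC: 11:40 AM − 8:45 = 2:55 AM on Jun 6.
Arrival in UTC: 7:31 AM − 4:00 = 3:31 AM on Jun 7.
Elapsed = 3:31 AM − 2:55 AM (+1 day) = 24 hours 36 minutes.

24 hours 36 minutes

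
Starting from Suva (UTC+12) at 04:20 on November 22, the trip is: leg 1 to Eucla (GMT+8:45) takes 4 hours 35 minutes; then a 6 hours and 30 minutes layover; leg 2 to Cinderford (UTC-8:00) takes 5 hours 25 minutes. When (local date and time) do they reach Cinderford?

00:50 on November 22

Convert departure to UTC: 04:20 − 12:00 = 16:20 UTC on Nov 21.
Add 4 hours 35 minutes leg 1 → 20:55 UTC.
Add 6 hours and 30 minutes layover in Eucla → 03:25 UTC (Nov 22).
Add 5 hours 25 minutes leg 2 → 08:50 UTC.
Cinderford is UTC−8:00, so local arrival = 08:50 − 8:00 = 00:50 on Nov 22.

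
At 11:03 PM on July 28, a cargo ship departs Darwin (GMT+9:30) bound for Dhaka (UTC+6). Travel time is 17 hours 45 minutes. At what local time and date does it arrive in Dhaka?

1:18 PM on Jul 29

Convert departure to UTC: 11:03 PM − 9:30 = 1:33 PM UTC on Jul 28.
Add 17 hours 45 minutes travel time → 7:18 AM UTC (Jul 29).
Dhaka is UTC+6:00, so local arrival = 7:18 AM + 6:00 = 1:18 PM on Jul 29.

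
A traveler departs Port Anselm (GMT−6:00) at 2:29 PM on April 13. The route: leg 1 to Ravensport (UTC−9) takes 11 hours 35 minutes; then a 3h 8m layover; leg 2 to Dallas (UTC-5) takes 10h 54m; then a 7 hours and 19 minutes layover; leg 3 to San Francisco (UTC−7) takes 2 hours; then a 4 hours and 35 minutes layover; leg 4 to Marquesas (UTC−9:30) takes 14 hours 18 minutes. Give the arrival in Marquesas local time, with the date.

4:48 PM on April 15

Convert departure to UTC: 2:29 PM + 6:00 = 8:29 PM UTC on Apr 13.
Add 11 hours and 35 minutes leg 1 → 8:04 AM UTC (Apr 14).
Add 3 hours 8 minutes layover in Ravensport → 11:12 AM UTC.
Add 10 hours 54 minutes leg 2 → 10:06 PM UTC.
Add 7 hours and 19 minutes layover in Dallas → 5:25 AM UTC (Apr 15).
Add 2 hours leg 3 → 7:25 AM UTC.
Add 4 hours and 35 minutes layover in San Francisco → 12:00 PM UTC.
Add 14 hours 18 minutes leg 4 → 2:18 AM UTC (Apr 16).
Marquesas is UTC−9:30, so local arrival = 2:18 AM − 9:30 = 4:48 PM on Apr 15.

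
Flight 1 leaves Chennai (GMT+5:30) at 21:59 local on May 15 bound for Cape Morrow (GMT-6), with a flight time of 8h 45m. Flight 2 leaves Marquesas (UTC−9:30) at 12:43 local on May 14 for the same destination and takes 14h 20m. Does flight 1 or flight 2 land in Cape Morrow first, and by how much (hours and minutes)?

Flight 1 in UTC: 21:59 − 5:30 = 16:29 on May 15.
+8 hours and 45 minutes → arrive 01:14 UTC on May 16.
Flight 2 in UTC: 12:43 + 9:30 = 22:13 on May 14.
+14 hours and 20 minutes → arrive 12:33 UTC on May 15.
Flight 2 lands earlier by 12 hours 41 minutes.

the second, by 12 hours 41 minutes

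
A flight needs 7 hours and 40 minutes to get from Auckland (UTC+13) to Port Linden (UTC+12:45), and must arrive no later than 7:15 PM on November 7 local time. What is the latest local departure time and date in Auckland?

11:50 AM on November 7

Target arrival in UTC: 7:15 PM − 12:45 = 6:30 AM on Nov 7.
Subtract 7 hours 40 minutes → departure 10:50 PM UTC on Nov 6.
Auckland is UTC+13:00: 10:50 PM + 13:00 = 11:50 AM on Nov 7.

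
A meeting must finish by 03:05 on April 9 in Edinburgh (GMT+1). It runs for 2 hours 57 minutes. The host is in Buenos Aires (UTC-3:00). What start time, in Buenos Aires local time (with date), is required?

Target end time in UTC: 03:05 − 1:00 = 02:05 on Apr 9.
Subtract 2 hours and 57 minutes → start 23:08 UTC on Apr 8.
Buenos Aires is UTC−3:00: 23:08 − 3:00 = 20:08 on Apr 8.

20:08 on Apr 8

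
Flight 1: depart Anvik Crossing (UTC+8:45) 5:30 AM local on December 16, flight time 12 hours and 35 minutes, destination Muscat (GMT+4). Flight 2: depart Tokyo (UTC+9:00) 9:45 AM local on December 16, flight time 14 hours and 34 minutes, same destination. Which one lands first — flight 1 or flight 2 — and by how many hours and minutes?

the first, by 5 hours 59 minutes

Flight 1 in UTC: 5:30 AM − 8:45 = 8:45 PM on Dec 15.
+12 hours and 35 minutes → arrive 9:20 AM UTC on Dec 16.
Flight 2 in UTC: 9:45 AM − 9:00 = 12:45 AM on Dec 16.
+14 hours 34 minutes → arrive 3:19 PM UTC on Dec 16.
Flight 1 lands earlier by 5 hours 59 minutes.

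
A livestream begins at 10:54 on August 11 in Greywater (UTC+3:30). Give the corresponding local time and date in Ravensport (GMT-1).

Ravensport is 4:30 behind Greywater.
Shift by the zone difference: 10:54 − 4:30 = 06:24 on Aug 11 in Ravensport.

06:24 on Aug 11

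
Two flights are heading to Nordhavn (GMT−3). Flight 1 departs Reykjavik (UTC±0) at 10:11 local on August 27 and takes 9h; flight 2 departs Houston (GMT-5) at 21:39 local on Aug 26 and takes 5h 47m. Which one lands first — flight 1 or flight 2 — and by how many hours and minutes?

the second, by 10 hours 45 minutes

Flight 1 departs at 10:11 UTC (Aug 27).
+9 hours → arrive 19:11 UTC on Aug 27.
Flight 2 in UTC: 21:39 + 5:00 = 02:39 on Aug 27.
+5 hours 47 minutes → arrive 08:26 UTC on Aug 27.
Flight 2 lands earlier by 10 hours 45 minutes.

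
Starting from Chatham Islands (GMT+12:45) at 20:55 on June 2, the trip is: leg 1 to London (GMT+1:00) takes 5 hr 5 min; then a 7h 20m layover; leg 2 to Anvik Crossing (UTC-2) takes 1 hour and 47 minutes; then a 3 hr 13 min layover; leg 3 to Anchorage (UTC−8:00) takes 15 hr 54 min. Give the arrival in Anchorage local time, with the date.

Convert departure to UTC: 20:55 − 12:45 = 08:10 UTC on Jun 2.
Add 5 hours and 5 minutes leg 1 → 13:15 UTC.
Add 7 hours 20 minutes layover in London → 20:35 UTC.
Add 1 hour 47 minutes leg 2 → 22:22 UTC.
Add 3 hours and 13 minutes layover in Anvik Crossing → 01:35 UTC (Jun 3).
Add 15 hours and 54 minutes leg 3 → 17:29 UTC.
Anchorage is UTC−8:00, so local arrival = 17:29 − 8:00 = 09:29 on Jun 3.

09:29 on June 3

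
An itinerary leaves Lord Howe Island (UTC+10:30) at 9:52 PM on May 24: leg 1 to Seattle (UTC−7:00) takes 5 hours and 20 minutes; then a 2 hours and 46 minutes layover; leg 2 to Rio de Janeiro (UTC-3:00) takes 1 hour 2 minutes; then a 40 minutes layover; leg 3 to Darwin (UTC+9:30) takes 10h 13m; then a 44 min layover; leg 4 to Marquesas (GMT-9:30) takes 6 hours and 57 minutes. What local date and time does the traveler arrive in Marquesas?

5:34 AM on May 25

Convert departure to UTC: 9:52 PM − 10:30 = 11:22 AM UTC on May 24.
Add 5 hours and 20 minutes leg 1 → 4:42 PM UTC.
Add 2 hours and 46 minutes layover in Seattle → 7:28 PM UTC.
Add 1 hour 2 minutes leg 2 → 8:30 PM UTC.
Add 40 minutes layover in Rio de Janeiro → 9:10 PM UTC.
Add 10 hours and 13 minutes leg 3 → 7:23 AM UTC (May 25).
Add 44 minutes layover in Darwin → 8:07 AM UTC.
Add 6 hours and 57 minutes leg 4 → 3:04 PM UTC.
Marquesas is UTC−9:30, so local arrival = 3:04 PM − 9:30 = 5:34 AM on May 25.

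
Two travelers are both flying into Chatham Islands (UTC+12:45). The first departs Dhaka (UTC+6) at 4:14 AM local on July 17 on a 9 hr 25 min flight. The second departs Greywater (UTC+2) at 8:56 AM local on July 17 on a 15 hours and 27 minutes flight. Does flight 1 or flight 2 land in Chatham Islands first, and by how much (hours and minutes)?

the first, by 14 hours 44 minutes

Flight 1 in UTC: 4:14 AM − 6:00 = 10:14 PM on Jul 16.
+9 hours and 25 minutes → arrive 7:39 AM UTC on Jul 17.
Flight 2 in UTC: 8:56 AM − 2:00 = 6:56 AM on Jul 17.
+15 hours and 27 minutes → arrive 10:23 PM UTC on Jul 17.
Flight 1 lands earlier by 14 hours 44 minutes.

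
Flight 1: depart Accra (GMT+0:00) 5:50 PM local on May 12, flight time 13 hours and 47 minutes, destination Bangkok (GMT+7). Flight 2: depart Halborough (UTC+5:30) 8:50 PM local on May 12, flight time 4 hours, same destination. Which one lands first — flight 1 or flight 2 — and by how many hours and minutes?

the second, by 12 hours 17 minutes

Flight 1 departs at 5:50 PM UTC (May 12).
+13 hours and 47 minutes → arrive 7:37 AM UTC on May 13.
Flight 2 in UTC: 8:50 PM − 5:30 = 3:20 PM on May 12.
+4 hours → arrive 7:20 PM UTC on May 12.
Flight 2 lands earlier by 12 hours 17 minutes.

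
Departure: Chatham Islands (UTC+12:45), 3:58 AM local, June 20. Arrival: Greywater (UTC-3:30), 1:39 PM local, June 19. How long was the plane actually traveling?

1 hour 56 minutes

Departure in UTC: 3:58 AM − 12:45 = 3:13 PM on Jun 19.
Arrival in UTC: 1:39 PM + 3:30 = 5:09 PM on Jun 19.
Elapsed = 5:09 PM − 3:13 PM = 1 hour 56 minutes.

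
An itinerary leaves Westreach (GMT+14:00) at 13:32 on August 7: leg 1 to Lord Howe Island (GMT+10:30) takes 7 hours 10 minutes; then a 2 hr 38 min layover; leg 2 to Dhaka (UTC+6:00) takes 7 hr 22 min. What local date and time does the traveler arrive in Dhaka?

22:42 on Aug 7

Convert departure to UTC: 13:32 − 14:00 = 23:32 UTC on Aug 6.
Add 7 hours and 10 minutes leg 1 → 06:42 UTC (Aug 7).
Add 2 hours 38 minutes layover in Lord Howe Island → 09:20 UTC.
Add 7 hours 22 minutes leg 2 → 16:42 UTC.
Dhaka is UTC+6:00, so local arrival = 16:42 + 6:00 = 22:42 on Aug 7.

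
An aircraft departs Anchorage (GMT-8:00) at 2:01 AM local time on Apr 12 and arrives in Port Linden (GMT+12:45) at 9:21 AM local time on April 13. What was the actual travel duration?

10 hours 35 minutes

Port Linden is 20:45 ahead of Anchorage.
Clock-face elapsed time (ignoring zones) is 31 hours 20 minutes.
Actual elapsed = 31 hours 20 minutes − 20:45 = 10 hours 35 minutes.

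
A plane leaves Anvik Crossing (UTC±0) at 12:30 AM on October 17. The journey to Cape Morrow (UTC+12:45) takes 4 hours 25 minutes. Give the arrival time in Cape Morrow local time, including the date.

Cape Morrow is 12:45 ahead of Anvik Crossing.
After 4 hours and 25 minutes it is 4:55 AM in Anvik Crossing.
Shift by the zone difference: 4:55 AM + 12:45 = 5:40 PM on Oct 17 in Cape Morrow.

5:40 PM on Oct 17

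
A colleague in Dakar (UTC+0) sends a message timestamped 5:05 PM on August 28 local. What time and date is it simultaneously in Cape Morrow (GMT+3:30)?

8:35 PM on Aug 28

Dakar is UTC+0 so that is 5:05 PM UTC.
Cape Morrow is UTC+3:30: 5:05 PM + 3:30 = 8:35 PM on Aug 28.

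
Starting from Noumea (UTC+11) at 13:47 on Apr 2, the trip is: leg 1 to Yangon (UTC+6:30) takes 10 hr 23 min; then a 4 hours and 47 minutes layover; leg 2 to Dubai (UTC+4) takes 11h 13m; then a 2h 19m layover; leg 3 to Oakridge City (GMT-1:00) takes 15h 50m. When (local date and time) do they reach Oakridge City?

22:19 on April 3

Convert departure to UTC: 13:47 − 11:00 = 02:47 UTC on Apr 2.
Add 10 hours 23 minutes leg 1 → 13:10 UTC.
Add 4 hours 47 minutes layover in Yangon → 17:57 UTC.
Add 11 hours and 13 minutes leg 2 → 05:10 UTC (Apr 3).
Add 2 hours 19 minutes layover in Dubai → 07:29 UTC.
Add 15 hours 50 minutes leg 3 → 23:19 UTC.
Oakridge City is UTC−1:00, so local arrival = 23:19 − 1:00 = 22:19 on Apr 3.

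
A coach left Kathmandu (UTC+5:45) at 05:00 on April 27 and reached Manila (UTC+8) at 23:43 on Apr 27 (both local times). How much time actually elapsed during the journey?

16 hours 28 minutes

Departure in UTC: 05:00 − 5:45 = 23:15 on Apr 26.
Arrival in UTC: 23:43 − 8:00 = 15:43 on Apr 27.
Elapsed = 15:43 − 23:15 (+1 day) = 16 hours 28 minutes.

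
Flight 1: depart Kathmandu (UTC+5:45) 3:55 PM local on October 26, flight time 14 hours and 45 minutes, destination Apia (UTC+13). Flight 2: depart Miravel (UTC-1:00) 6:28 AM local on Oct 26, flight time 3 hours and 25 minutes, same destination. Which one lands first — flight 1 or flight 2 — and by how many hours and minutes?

Flight 1 in UTC: 3:55 PM − 5:45 = 10:10 AM on Oct 26.
+14 hours and 45 minutes → arrive 12:55 AM UTC on Oct 27.
Flight 2 in UTC: 6:28 AM + 1:00 = 7:28 AM on Oct 26.
+3 hours 25 minutes → arrive 10:53 AM UTC on Oct 26.
Flight 2 lands earlier by 14 hours 2 minutes.

the second, by 14 hours 2 minutes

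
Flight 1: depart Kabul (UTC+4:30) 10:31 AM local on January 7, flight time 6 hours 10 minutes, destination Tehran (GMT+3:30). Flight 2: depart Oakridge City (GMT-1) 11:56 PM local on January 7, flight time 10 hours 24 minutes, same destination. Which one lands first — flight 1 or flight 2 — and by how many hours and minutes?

Flight 1 in UTC: 10:31 AM − 4:30 = 6:01 AM on Jan 7.
+6 hours and 10 minutes → arrive 12:11 PM UTC on Jan 7.
Flight 2 in UTC: 11:56 PM + 1:00 = 12:56 AM on Jan 8.
+10 hours and 24 minutes → arrive 11:20 AM UTC on Jan 8.
Flight 1 lands earlier by 23 hours 9 minutes.

the first, by 23 hours 9 minutes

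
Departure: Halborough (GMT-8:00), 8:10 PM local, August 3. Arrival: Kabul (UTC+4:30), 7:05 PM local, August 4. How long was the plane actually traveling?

Departure in UTC: 8:10 PM + 8:00 = 4:10 AM on Aug 4.
Arrival in UTC: 7:05 PM − 4:30 = 2:35 PM on Aug 4.
Elapsed = 2:35 PM − 4:10 AM = 10 hours 25 minutes.

10 hours 25 minutes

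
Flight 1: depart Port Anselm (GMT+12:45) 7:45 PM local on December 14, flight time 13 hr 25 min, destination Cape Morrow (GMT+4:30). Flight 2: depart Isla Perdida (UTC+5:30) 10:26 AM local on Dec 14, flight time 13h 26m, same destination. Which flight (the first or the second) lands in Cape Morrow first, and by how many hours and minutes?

the second, by 2 hours 3 minutes

Flight 1 in UTC: 7:45 PM − 12:45 = 7:00 AM on Dec 14.
+13 hours and 25 minutes → arrive 8:25 PM UTC on Dec 14.
Flight 2 in UTC: 10:26 AM − 5:30 = 4:56 AM on Dec 14.
+13 hours 26 minutes → arrive 6:22 PM UTC on Dec 14.
Flight 2 lands earlier by 2 hours 3 minutes.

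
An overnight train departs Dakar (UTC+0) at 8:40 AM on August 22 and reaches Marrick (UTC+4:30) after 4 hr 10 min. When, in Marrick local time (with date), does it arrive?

Dakar is at UTC+0, so departure is already 8:40 AM UTC on Aug 22.
Add 4 hours and 10 minutes travel time → 12:50 PM UTC.
Marrick is UTC+4:30, so local arrival = 12:50 PM + 4:30 = 5:20 PM on Aug 22.

5:20 PM on August 22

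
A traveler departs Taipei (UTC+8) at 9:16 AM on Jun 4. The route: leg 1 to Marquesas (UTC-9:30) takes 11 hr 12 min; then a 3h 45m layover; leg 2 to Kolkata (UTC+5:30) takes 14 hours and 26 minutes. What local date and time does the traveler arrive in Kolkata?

12:09 PM on June 5

Convert departure to UTC: 9:16 AM − 8:00 = 1:16 AM UTC on Jun 4.
Add 11 hours and 12 minutes leg 1 → 12:28 PM UTC.
Add 3 hours and 45 minutes layover in Marquesas → 4:13 PM UTC.
Add 14 hours 26 minutes leg 2 → 6:39 AM UTC (Jun 5).
Kolkata is UTC+5:30, so local arrival = 6:39 AM + 5:30 = 12:09 PM on Jun 5.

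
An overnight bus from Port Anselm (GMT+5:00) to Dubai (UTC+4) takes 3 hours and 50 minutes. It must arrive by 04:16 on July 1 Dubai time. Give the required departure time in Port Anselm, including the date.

01:26 on July 1

Target arrival in UTC: 04:16 − 4:00 = 00:16 on Jul 1.
Subtract 3 hours and 50 minutes → departure 20:26 UTC on Jun 30.
Port Anselm is UTC+5:00: 20:26 + 5:00 = 01:26 on Jul 1.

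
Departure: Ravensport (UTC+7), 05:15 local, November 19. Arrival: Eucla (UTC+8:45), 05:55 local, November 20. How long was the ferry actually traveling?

22 hours 55 minutes

Departure in UTC: 05:15 − 7:00 = 22:15 on Nov 18.
Arrival in UTC: 05:55 − 8:45 = 21:10 on Nov 19.
Elapsed = 21:10 − 22:15 (+1 day) = 22 hours 55 minutes.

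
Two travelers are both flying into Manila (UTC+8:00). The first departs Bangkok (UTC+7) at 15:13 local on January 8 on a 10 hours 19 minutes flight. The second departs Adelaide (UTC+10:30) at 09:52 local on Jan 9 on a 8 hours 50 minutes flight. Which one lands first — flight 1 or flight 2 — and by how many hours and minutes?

the first, by 13 hours 40 minutes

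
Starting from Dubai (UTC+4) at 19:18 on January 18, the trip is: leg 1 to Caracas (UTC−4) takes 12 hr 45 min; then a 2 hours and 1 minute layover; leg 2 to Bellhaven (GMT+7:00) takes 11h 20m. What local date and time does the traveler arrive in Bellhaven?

00:24 on Jan 20

Convert departure to UTC: 19:18 − 4:00 = 15:18 UTC on Jan 18.
Add 12 hours 45 minutes leg 1 → 04:03 UTC (Jan 19).
Add 2 hours 1 minute layover in Caracas → 06:04 UTC.
Add 11 hours and 20 minutes leg 2 → 17:24 UTC.
Bellhaven is UTC+7:00, so local arrival = 17:24 + 7:00 = 00:24 on Jan 20.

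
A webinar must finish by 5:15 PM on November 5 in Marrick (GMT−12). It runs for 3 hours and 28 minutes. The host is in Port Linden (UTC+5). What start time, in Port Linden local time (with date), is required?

Target end time in UTC: 5:15 PM + 12:00 = 5:15 AM on Nov 6.
Subtract 3 hours 28 minutes → start 1:47 AM UTC on Nov 6.
Port Linden is UTC+5:00: 1:47 AM + 5:00 = 6:47 AM on Nov 6.

6:47 AM on Nov 6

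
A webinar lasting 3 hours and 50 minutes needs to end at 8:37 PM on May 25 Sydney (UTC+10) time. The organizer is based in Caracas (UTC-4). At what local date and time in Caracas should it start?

2:47 AM on May 25

Target end time in UTC: 8:37 PM − 10:00 = 10:37 AM on May 25.
Subtract 3 hours 50 minutes → start 6:47 AM UTC on May 25.
Caracas is UTC−4:00: 6:47 AM − 4:00 = 2:47 AM on May 25.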